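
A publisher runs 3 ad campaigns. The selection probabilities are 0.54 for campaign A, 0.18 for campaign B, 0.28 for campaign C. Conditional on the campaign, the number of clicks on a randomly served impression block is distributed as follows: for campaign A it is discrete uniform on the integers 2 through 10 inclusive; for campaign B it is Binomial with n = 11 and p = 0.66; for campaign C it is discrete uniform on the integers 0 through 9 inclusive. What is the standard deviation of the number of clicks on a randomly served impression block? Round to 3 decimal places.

Per component, A: μ=6, E[X²]=42.6667; B: μ=7.26, E[X²]=55.176; C: μ=4.5, E[X²]=28.5.
E[X] = 0.54·6 + 0.18·7.26 + 0.28·4.5 = 5.8068.
E[X²] = 0.54·42.6667 + 0.18·55.176 + 0.28·28.5 = 40.9517.
Var(X) = E[X²] − (E[X])² = 40.9517 − 33.7189 = 7.23275.
SD(X) = √7.23275 = 2.68938.

2.689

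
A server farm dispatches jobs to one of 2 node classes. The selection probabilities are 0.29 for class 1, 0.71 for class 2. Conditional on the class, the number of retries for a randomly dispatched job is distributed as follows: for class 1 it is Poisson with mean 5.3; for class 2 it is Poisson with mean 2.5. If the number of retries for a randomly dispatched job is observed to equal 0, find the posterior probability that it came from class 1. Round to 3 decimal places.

0.024

Likelihoods P(X=0 | ·): 1: 0.00499159; 2: 0.082085.
Posterior ∝ prior × likelihood. Numerator for 1: 0.29·0.00499159 = 0.00144756.
Normalizing constant: 0.29·0.00499159 + 0.71·0.082085 = 0.0597279.
P(1 | observation) = 0.00144756 / 0.0597279 = 0.0242359.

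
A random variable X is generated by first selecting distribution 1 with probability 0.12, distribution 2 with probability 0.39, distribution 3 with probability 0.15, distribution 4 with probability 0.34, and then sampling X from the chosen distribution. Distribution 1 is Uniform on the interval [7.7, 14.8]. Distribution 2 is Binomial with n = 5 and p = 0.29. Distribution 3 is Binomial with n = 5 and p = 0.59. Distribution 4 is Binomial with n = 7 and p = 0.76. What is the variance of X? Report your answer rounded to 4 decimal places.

Per component, 1: μ=11.25, E[X²]=130.763; 2: μ=1.45, E[X²]=3.132; 3: μ=2.95, E[X²]=9.912; 4: μ=5.32, E[X²]=29.5792.
E[X] = 0.12·11.25 + 0.39·1.45 + 0.15·2.95 + 0.34·5.32 = 4.1668.
E[X²] = 0.12·130.763 + 0.39·3.132 + 0.15·9.912 + 0.34·29.5792 = 28.4568.
Var(X) = E[X²] − (E[X])² = 28.4568 − 17.3622 = 11.0946.

11.0946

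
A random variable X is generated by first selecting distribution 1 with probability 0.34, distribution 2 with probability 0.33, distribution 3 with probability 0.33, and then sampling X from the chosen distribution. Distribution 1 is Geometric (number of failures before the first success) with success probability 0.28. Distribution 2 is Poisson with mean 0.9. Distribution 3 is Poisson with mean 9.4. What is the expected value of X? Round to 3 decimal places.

Component means — 1: 2.57143; 2: 0.9; 3: 9.4.
E[X] = 0.34·2.57143 + 0.33·0.9 + 0.33·9.4 = 4.27329.

4.273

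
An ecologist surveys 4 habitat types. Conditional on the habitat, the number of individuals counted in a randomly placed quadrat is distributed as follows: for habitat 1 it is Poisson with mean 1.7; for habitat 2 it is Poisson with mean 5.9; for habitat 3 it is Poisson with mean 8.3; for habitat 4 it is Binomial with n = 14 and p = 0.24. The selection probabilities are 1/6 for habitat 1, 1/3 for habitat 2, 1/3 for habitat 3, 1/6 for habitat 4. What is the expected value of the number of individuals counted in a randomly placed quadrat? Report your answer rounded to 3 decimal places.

5.577

Component means — 1: 1.7; 2: 5.9; 3: 8.3; 4: 3.36.
E[X] = 0.166667·1.7 + 0.333333·5.9 + 0.333333·8.3 + 0.166667·3.36 = 5.57667.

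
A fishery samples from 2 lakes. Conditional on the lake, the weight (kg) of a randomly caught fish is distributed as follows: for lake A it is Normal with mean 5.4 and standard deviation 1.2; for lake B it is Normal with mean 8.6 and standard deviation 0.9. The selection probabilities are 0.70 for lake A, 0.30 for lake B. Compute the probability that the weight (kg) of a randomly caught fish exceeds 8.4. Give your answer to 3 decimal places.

0.181

Conditional on each lake, P(X > 8.4): A: 0.00620967; B: 0.58793.
By total probability, P(X > 8.4) = 0.7·0.00620967 + 0.3·0.58793 = 0.180726.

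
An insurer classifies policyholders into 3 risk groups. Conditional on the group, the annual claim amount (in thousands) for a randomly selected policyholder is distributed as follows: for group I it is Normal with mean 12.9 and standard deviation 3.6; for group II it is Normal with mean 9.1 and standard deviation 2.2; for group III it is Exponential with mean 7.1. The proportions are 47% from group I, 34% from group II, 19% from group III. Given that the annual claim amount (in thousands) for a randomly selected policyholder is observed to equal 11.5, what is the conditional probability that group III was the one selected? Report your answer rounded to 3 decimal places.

0.060

Likelihoods f(11.5 | ·): I: 0.102747; II: 0.100015; III: 0.0278809.
Posterior ∝ prior × likelihood. Numerator for III: 0.19·0.0278809 = 0.00529737.
Normalizing constant: 0.47·0.102747 + 0.34·0.100015 + 0.19·0.0278809 = 0.0875933.
P(III | observation) = 0.00529737 / 0.0875933 = 0.0604769.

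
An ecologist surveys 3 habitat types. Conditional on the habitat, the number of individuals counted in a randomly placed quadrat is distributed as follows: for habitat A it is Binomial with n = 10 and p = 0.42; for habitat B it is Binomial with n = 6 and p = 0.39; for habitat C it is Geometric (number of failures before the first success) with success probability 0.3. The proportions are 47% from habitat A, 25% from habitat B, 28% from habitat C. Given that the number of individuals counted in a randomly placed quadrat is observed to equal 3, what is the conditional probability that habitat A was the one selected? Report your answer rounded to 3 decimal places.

Likelihoods P(X=3 | ·): A: 0.196302; B: 0.269286; C: 0.1029.
Posterior ∝ prior × likelihood. Numerator for A: 0.47·0.196302 = 0.092262.
Normalizing constant: 0.47·0.196302 + 0.25·0.269286 + 0.28·0.1029 = 0.188395.
P(A | observation) = 0.092262 / 0.188395 = 0.489725.

0.490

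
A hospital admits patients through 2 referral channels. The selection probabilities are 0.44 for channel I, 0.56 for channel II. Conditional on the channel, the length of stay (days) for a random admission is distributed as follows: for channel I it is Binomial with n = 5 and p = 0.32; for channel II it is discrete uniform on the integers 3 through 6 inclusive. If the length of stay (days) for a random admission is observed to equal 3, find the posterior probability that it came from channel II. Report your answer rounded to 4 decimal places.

0.6774

Likelihoods P(X=3 | ·): I: 0.151519; II: 0.25.
Posterior ∝ prior × likelihood. Numerator for II: 0.56·0.25 = 0.14.
Normalizing constant: 0.44·0.151519 + 0.56·0.25 = 0.206668.
P(II | observation) = 0.14 / 0.206668 = 0.677413.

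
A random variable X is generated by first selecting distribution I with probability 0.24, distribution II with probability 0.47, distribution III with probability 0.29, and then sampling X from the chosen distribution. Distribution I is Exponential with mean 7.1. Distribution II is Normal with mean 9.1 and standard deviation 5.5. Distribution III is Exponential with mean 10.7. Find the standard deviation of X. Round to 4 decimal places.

7.8243

Per component, I: μ=7.1, E[X²]=100.82; II: μ=9.1, E[X²]=113.06; III: μ=10.7, E[X²]=228.98.
E[X] = 0.24·7.1 + 0.47·9.1 + 0.29·10.7 = 9.084.
E[X²] = 0.24·100.82 + 0.47·113.06 + 0.29·228.98 = 143.739.
Var(X) = E[X²] − (E[X])² = 143.739 − 82.5191 = 61.2201.
SD(X) = √61.2201 = 7.82433.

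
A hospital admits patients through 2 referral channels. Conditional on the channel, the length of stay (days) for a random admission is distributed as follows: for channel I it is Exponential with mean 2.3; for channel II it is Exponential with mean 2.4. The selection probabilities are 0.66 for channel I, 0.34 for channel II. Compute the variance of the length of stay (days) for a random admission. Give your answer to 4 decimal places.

5.4520

Per component, I: μ=2.3, E[X²]=10.58; II: μ=2.4, E[X²]=11.52.
E[X] = 0.66·2.3 + 0.34·2.4 = 2.334.
E[X²] = 0.66·10.58 + 0.34·11.52 = 10.8996.
Var(X) = E[X²] − (E[X])² = 10.8996 − 5.44756 = 5.45204.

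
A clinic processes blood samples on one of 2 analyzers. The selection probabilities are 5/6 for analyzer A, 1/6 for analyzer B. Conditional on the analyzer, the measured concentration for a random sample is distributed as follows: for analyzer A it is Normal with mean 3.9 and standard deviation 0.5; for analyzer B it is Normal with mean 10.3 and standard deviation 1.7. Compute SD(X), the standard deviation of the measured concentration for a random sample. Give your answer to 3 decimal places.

Per component, A: μ=3.9, E[X²]=15.46; B: μ=10.3, E[X²]=108.98.
E[X] = 0.833333·3.9 + 0.166667·10.3 = 4.96667.
E[X²] = 0.833333·15.46 + 0.166667·108.98 = 31.0467.
Var(X) = E[X²] − (E[X])² = 31.0467 − 24.6678 = 6.37889.
SD(X) = √6.37889 = 2.52565.

2.526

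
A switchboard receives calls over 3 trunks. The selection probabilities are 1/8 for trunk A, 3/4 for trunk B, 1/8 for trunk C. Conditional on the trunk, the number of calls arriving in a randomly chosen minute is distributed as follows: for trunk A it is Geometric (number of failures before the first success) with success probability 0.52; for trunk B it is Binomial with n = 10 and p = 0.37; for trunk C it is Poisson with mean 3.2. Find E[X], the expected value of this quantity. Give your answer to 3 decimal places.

Component means — A: 0.923077; B: 3.7; C: 3.2.
E[X] = 0.125·0.923077 + 0.75·3.7 + 0.125·3.2 = 3.29038.

3.290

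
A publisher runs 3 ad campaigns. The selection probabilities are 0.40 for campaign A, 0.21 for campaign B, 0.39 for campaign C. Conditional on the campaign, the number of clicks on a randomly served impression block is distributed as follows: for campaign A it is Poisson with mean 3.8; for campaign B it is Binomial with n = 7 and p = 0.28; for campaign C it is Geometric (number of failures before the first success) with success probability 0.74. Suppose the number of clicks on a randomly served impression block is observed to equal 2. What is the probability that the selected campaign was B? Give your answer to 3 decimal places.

Likelihoods P(X=2 | ·): A: 0.161517; B: 0.318565; C: 0.050024.
Posterior ∝ prior × likelihood. Numerator for B: 0.21·0.318565 = 0.0668986.
Normalizing constant: 0.4·0.161517 + 0.21·0.318565 + 0.39·0.050024 = 0.151015.
P(B | observation) = 0.0668986 / 0.151015 = 0.442994.

0.443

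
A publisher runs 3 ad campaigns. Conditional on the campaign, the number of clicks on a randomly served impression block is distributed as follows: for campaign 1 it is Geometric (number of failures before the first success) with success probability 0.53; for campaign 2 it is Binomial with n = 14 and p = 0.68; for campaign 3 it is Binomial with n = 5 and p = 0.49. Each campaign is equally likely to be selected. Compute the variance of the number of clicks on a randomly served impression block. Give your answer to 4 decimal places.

16.0965

Per component, 1: μ=0.886792, E[X²]=2.45959; 2: μ=9.52, E[X²]=93.6768; 3: μ=2.45, E[X²]=7.252.
E[X] = 0.333333·0.886792 + 0.333333·9.52 + 0.333333·2.45 = 4.2856.
E[X²] = 0.333333·2.45959 + 0.333333·93.6768 + 0.333333·7.252 = 34.4628.
Var(X) = E[X²] − (E[X])² = 34.4628 − 18.3663 = 16.0965.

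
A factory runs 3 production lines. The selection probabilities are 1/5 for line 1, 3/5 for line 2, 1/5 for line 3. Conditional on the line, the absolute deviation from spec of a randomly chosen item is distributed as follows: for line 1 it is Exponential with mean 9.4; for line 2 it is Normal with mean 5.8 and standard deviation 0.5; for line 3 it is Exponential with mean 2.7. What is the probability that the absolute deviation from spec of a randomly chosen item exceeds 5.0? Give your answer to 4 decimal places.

Conditional on each line, P(X > 5.0): 1: 0.587479; 2: 0.945201; 3: 0.156946.
By total probability, P(X > 5.0) = 0.2·0.587479 + 0.6·0.945201 + 0.2·0.156946 = 0.716005.

0.7160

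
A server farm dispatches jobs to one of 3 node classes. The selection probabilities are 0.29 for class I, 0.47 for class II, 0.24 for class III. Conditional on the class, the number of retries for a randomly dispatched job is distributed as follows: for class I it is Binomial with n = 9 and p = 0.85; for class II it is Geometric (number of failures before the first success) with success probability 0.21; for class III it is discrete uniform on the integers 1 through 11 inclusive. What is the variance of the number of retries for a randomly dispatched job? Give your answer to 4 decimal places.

Per component, I: μ=7.65, E[X²]=59.67; II: μ=3.7619, E[X²]=32.0658; III: μ=6, E[X²]=46.
E[X] = 0.29·7.65 + 0.47·3.7619 + 0.24·6 = 5.4266.
E[X²] = 0.29·59.67 + 0.47·32.0658 + 0.24·46 = 43.4152.
Var(X) = E[X²] − (E[X])² = 43.4152 − 29.4479 = 13.9673.

13.9673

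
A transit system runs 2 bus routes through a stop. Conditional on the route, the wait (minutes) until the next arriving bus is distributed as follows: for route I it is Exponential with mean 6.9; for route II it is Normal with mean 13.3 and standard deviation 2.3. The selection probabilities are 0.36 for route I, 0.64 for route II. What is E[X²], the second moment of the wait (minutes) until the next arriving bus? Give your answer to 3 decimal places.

150.874

For each component E[X²] = Var + (mean)², giving I: 95.22; II: 182.18.
Overall E[X²] = 0.36·95.22 + 0.64·182.18 = 150.874.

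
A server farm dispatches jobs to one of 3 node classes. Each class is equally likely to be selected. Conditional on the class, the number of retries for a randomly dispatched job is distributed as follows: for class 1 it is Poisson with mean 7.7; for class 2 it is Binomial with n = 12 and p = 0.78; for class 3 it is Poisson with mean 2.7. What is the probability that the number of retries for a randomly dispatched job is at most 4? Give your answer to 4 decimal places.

0.3274

Conditional on each class, P(X ≤ 4): 1: 0.118145; 2: 0.00114273; 3: 0.862908.
By total probability, P(X ≤ 4) = 0.333333·0.118145 + 0.333333·0.00114273 + 0.333333·0.862908 = 0.327398.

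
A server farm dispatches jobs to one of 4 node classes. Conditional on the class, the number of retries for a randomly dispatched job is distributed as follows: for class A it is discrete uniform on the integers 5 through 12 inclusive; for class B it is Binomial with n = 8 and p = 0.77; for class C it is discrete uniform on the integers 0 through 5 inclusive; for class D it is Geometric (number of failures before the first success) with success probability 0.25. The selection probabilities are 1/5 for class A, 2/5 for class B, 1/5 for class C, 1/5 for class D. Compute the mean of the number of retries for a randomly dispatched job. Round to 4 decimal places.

Component means — A: 8.5; B: 6.16; C: 2.5; D: 3.
E[X] = 0.2·8.5 + 0.4·6.16 + 0.2·2.5 + 0.2·3 = 5.264.

5.2640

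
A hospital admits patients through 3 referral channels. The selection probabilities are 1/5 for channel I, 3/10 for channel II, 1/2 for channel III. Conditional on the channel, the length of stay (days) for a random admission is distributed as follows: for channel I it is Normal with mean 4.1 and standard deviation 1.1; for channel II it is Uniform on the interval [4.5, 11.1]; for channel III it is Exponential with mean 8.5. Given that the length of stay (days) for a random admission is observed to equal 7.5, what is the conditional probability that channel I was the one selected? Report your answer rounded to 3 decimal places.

Likelihoods f(7.5 | ·): I: 0.0030546; II: 0.151515; III: 0.0486833.
Posterior ∝ prior × likelihood. Numerator for I: 0.2·0.0030546 = 0.000610919.
Normalizing constant: 0.2·0.0030546 + 0.3·0.151515 + 0.5·0.0486833 = 0.0704071.
P(I | observation) = 0.000610919 / 0.0704071 = 0.00867695.

0.009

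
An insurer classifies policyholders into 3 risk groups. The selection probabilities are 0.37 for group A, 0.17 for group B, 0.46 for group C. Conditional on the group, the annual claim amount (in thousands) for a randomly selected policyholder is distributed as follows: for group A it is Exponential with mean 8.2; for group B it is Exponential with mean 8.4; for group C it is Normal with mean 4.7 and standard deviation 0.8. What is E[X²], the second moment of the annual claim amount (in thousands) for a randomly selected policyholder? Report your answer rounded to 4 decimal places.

For each component E[X²] = Var + (mean)², giving A: 134.48; B: 141.12; C: 22.73.
Overall E[X²] = 0.37·134.48 + 0.17·141.12 + 0.46·22.73 = 84.2038.

84.2038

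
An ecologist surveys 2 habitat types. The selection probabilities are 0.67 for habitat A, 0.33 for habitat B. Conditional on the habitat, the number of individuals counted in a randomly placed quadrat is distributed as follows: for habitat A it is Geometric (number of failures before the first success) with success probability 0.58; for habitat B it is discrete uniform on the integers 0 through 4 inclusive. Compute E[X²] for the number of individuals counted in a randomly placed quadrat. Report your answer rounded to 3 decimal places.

For each component E[X²] = Var + (mean)², giving A: 1.77289; B: 6.
Overall E[X²] = 0.67·1.77289 + 0.33·6 = 3.16784.

3.168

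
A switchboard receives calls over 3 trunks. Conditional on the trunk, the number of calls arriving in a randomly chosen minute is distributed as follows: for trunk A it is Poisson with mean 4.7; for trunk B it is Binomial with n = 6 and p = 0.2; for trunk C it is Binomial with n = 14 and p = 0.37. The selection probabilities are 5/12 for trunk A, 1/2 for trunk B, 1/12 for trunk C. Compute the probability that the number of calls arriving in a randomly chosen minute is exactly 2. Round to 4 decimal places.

Conditional on each trunk, P(X = 2): A: 0.100457; B: 0.24576; C: 0.0487003.
By total probability, P(X = 2) = 0.416667·0.100457 + 0.5·0.24576 + 0.0833333·0.0487003 = 0.168796.

0.1688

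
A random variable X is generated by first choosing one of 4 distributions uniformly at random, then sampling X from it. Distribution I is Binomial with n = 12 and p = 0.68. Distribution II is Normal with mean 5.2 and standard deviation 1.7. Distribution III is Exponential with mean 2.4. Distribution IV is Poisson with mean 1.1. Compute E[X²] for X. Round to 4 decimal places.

For each component E[X²] = Var + (mean)², giving I: 69.1968; II: 29.93; III: 11.52; IV: 2.31.
Overall E[X²] = 0.25·69.1968 + 0.25·29.93 + 0.25·11.52 + 0.25·2.31 = 28.2392.

28.2392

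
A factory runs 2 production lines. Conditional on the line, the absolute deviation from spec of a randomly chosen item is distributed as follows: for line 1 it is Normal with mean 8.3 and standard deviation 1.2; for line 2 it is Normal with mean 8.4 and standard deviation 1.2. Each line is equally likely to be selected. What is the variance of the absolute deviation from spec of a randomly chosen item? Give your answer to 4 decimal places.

1.4425

Per component, 1: μ=8.3, E[X²]=70.33; 2: μ=8.4, E[X²]=72.
E[X] = 0.5·8.3 + 0.5·8.4 = 8.35.
E[X²] = 0.5·70.33 + 0.5·72 = 71.165.
Var(X) = E[X²] − (E[X])² = 71.165 − 69.7225 = 1.4425.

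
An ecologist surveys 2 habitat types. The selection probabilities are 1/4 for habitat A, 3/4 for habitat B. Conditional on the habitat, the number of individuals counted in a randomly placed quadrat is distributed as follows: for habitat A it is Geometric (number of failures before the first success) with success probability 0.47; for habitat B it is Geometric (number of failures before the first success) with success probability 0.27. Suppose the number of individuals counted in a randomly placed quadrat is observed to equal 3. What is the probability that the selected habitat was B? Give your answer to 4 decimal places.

Likelihoods P(X=3 | ·): A: 0.0699722; B: 0.105035.
Posterior ∝ prior × likelihood. Numerator for B: 0.75·0.105035 = 0.0787759.
Normalizing constant: 0.25·0.0699722 + 0.75·0.105035 = 0.096269.
P(B | observation) = 0.0787759 / 0.096269 = 0.81829.

0.8183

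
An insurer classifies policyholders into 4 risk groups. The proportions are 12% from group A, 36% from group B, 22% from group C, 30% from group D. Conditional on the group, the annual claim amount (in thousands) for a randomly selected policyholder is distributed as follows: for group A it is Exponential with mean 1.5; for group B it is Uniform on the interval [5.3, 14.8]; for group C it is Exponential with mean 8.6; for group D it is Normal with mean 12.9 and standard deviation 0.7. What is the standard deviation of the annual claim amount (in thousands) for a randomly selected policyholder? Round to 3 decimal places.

Per component, A: μ=1.5, E[X²]=4.5; B: μ=10.05, E[X²]=108.523; C: μ=8.6, E[X²]=147.92; D: μ=12.9, E[X²]=166.9.
E[X] = 0.12·1.5 + 0.36·10.05 + 0.22·8.6 + 0.3·12.9 = 9.56.
E[X²] = 0.12·4.5 + 0.36·108.523 + 0.22·147.92 + 0.3·166.9 = 122.221.
Var(X) = E[X²] − (E[X])² = 122.221 − 91.3936 = 30.8272.
SD(X) = √30.8272 = 5.55222.

5.552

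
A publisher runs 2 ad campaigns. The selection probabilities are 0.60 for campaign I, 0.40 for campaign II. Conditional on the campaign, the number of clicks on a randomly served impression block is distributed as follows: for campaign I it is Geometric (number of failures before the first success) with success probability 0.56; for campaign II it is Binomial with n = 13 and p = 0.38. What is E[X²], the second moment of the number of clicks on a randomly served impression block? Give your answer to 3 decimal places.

12.199

For each component E[X²] = Var + (mean)², giving I: 2.02041; II: 27.4664.
Overall E[X²] = 0.6·2.02041 + 0.4·27.4664 = 12.1988.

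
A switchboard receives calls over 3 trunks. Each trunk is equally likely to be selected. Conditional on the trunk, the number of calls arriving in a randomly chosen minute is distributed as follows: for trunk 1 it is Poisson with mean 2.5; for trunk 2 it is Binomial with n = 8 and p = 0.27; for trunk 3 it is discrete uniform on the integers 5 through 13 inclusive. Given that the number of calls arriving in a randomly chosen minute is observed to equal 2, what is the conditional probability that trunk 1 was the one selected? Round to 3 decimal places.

0.454

Likelihoods P(X=2 | ·): 1: 0.256516; 2: 0.308903; 3: 0.
Posterior ∝ prior × likelihood. Numerator for 1: 0.333333·0.256516 = 0.0855052.
Normalizing constant: 0.333333·0.256516 + 0.333333·0.308903 + 0.333333·0 = 0.188473.
P(1 | observation) = 0.0855052 / 0.188473 = 0.453673.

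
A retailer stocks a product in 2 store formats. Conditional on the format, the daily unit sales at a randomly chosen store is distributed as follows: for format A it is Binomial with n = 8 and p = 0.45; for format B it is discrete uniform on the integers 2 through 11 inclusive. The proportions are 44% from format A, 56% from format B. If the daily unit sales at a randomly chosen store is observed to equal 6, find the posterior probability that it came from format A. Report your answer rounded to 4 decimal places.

0.3559

Likelihoods P(X=6 | ·): A: 0.0703329; B: 0.1.
Posterior ∝ prior × likelihood. Numerator for A: 0.44·0.0703329 = 0.0309465.
Normalizing constant: 0.44·0.0703329 + 0.56·0.1 = 0.0869465.
P(A | observation) = 0.0309465 / 0.0869465 = 0.355926.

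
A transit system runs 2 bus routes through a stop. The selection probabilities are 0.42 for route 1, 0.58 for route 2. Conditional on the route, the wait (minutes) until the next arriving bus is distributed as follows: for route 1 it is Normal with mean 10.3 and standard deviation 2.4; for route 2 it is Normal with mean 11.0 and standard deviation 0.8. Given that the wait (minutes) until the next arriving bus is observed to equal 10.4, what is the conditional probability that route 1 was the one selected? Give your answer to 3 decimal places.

0.242

Likelihoods f(10.4 | ·): 1: 0.166082; 2: 0.376422.
Posterior ∝ prior × likelihood. Numerator for 1: 0.42·0.166082 = 0.0697543.
Normalizing constant: 0.42·0.166082 + 0.58·0.376422 = 0.288079.
P(1 | observation) = 0.0697543 / 0.288079 = 0.242136.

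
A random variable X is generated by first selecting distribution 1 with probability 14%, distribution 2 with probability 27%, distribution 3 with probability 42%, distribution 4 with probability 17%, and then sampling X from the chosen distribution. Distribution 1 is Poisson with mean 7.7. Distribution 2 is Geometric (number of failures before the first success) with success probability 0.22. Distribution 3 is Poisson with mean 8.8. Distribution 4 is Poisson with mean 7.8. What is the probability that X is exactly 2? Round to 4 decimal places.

Conditional on each component, P(X = 2): 1: 0.0134241; 2: 0.133848; 3: 0.00583638; 4: 0.0124641.
By total probability, P(X = 2) = 0.14·0.0134241 + 0.27·0.133848 + 0.42·0.00583638 + 0.17·0.0124641 = 0.0425885.

0.0426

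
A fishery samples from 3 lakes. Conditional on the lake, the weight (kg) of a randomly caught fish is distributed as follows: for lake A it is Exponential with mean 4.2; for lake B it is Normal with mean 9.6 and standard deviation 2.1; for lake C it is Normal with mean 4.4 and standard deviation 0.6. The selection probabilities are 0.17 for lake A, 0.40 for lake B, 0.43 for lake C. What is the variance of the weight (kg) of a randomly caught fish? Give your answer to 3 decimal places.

11.554

Per component, A: μ=4.2, E[X²]=35.28; B: μ=9.6, E[X²]=96.57; C: μ=4.4, E[X²]=19.72.
E[X] = 0.17·4.2 + 0.4·9.6 + 0.43·4.4 = 6.446.
E[X²] = 0.17·35.28 + 0.4·96.57 + 0.43·19.72 = 53.1052.
Var(X) = E[X²] − (E[X])² = 53.1052 − 41.5509 = 11.5543.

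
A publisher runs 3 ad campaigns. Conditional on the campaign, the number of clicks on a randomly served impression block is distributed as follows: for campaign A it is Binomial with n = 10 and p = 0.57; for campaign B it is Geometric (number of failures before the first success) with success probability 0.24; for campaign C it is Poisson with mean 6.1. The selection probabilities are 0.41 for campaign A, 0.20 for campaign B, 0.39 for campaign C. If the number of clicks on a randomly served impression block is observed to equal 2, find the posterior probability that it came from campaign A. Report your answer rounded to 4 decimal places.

Likelihoods P(X=2 | ·): A: 0.0170887; B: 0.138624; C: 0.0417286.
Posterior ∝ prior × likelihood. Numerator for A: 0.41·0.0170887 = 0.00700638.
Normalizing constant: 0.41·0.0170887 + 0.2·0.138624 + 0.39·0.0417286 = 0.0510053.
P(A | observation) = 0.00700638 / 0.0510053 = 0.137366.

0.1374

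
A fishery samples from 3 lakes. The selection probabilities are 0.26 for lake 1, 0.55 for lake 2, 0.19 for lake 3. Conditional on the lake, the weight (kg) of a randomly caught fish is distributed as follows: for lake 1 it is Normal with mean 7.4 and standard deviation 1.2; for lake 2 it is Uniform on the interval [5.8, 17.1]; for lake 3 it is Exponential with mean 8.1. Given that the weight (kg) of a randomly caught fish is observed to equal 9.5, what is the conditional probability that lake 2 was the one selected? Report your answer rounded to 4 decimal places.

0.6522

Likelihoods f(9.5 | ·): 1: 0.0718978; 2: 0.0884956; 3: 0.0382083.
Posterior ∝ prior × likelihood. Numerator for 2: 0.55·0.0884956 = 0.0486726.
Normalizing constant: 0.26·0.0718978 + 0.55·0.0884956 + 0.19·0.0382083 = 0.0746256.
P(2 | observation) = 0.0486726 / 0.0746256 = 0.652224.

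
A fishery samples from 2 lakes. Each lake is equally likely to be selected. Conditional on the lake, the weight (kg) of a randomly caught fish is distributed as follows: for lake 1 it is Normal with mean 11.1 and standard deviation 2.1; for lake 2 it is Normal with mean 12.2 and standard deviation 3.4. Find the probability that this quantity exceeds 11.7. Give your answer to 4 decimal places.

0.4730

Conditional on each lake, P(X > 11.7): 1: 0.387548; 2: 0.558457.
By total probability, P(X > 11.7) = 0.5·0.387548 + 0.5·0.558457 = 0.473003.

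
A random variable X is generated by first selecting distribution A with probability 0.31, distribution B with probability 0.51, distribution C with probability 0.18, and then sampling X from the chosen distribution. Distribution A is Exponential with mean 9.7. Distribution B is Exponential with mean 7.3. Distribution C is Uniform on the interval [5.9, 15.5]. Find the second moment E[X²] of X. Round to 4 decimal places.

134.6822

For each component E[X²] = Var + (mean)², giving A: 188.18; B: 106.58; C: 122.17.
Overall E[X²] = 0.31·188.18 + 0.51·106.58 + 0.18·122.17 = 134.682.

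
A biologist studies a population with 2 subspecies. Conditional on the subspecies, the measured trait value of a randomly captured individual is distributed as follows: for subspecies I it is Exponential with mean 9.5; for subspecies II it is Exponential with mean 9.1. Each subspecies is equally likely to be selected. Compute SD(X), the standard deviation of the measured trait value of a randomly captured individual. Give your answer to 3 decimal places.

Per component, I: μ=9.5, E[X²]=180.5; II: μ=9.1, E[X²]=165.62.
E[X] = 0.5·9.5 + 0.5·9.1 = 9.3.
E[X²] = 0.5·180.5 + 0.5·165.62 = 173.06.
Var(X) = E[X²] − (E[X])² = 173.06 − 86.49 = 86.57.
SD(X) = √86.57 = 9.3043.

9.304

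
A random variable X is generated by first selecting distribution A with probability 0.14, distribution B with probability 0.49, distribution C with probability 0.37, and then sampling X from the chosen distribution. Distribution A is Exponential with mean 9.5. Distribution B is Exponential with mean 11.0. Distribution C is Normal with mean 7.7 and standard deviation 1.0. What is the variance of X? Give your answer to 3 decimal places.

Per component, A: μ=9.5, E[X²]=180.5; B: μ=11, E[X²]=242; C: μ=7.7, E[X²]=60.29.
E[X] = 0.14·9.5 + 0.49·11 + 0.37·7.7 = 9.569.
E[X²] = 0.14·180.5 + 0.49·242 + 0.37·60.29 = 166.157.
Var(X) = E[X²] − (E[X])² = 166.157 − 91.5658 = 74.5915.

74.592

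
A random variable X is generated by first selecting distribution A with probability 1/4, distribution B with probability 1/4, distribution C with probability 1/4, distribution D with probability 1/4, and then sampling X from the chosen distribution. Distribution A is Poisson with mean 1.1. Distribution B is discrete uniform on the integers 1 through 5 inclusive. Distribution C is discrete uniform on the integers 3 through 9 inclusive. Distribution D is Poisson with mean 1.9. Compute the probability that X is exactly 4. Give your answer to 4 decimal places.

0.1111

Conditional on each component, P(X = 4): A: 0.0203065; B: 0.2; C: 0.142857; D: 0.0812164.
By total probability, P(X = 4) = 0.25·0.0203065 + 0.25·0.2 + 0.25·0.142857 + 0.25·0.0812164 = 0.111095.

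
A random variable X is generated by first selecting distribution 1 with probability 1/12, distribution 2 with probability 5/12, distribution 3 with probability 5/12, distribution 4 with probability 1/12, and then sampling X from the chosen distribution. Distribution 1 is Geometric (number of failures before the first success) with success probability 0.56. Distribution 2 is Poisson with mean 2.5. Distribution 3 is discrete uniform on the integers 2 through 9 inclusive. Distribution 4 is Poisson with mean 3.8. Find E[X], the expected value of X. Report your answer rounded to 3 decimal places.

Component means — 1: 0.785714; 2: 2.5; 3: 5.5; 4: 3.8.
E[X] = 0.0833333·0.785714 + 0.416667·2.5 + 0.416667·5.5 + 0.0833333·3.8 = 3.71548.

3.715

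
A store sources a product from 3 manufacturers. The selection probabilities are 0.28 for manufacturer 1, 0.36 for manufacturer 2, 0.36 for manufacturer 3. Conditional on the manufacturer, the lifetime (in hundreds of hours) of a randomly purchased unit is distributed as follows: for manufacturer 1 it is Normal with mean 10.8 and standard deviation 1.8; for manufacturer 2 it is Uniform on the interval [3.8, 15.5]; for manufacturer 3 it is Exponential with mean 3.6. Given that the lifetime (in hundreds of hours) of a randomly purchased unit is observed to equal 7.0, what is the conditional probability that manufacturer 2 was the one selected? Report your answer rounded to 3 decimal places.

Likelihoods f(7.0 | ·): 1: 0.0238703; 2: 0.0854701; 3: 0.0397407.
Posterior ∝ prior × likelihood. Numerator for 2: 0.36·0.0854701 = 0.0307692.
Normalizing constant: 0.28·0.0238703 + 0.36·0.0854701 + 0.36·0.0397407 = 0.0517596.
P(2 | observation) = 0.0307692 / 0.0517596 = 0.594464.

0.594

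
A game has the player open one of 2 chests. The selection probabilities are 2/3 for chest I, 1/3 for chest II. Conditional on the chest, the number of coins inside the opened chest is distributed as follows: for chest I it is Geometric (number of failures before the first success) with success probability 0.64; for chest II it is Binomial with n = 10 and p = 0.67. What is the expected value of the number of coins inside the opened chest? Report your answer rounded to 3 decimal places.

2.608

Component means — I: 0.5625; II: 6.7.
E[X] = 0.666667·0.5625 + 0.333333·6.7 = 2.60833.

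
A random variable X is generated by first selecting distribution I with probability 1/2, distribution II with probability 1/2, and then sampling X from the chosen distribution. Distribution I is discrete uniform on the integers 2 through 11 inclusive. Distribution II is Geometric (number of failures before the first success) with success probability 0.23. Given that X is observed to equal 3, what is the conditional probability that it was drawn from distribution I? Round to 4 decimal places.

Likelihoods P(X=3 | ·): I: 0.1; II: 0.105003.
Posterior ∝ prior × likelihood. Numerator for I: 0.5·0.1 = 0.05.
Normalizing constant: 0.5·0.1 + 0.5·0.105003 = 0.102501.
P(I | observation) = 0.05 / 0.102501 = 0.487799.

0.4878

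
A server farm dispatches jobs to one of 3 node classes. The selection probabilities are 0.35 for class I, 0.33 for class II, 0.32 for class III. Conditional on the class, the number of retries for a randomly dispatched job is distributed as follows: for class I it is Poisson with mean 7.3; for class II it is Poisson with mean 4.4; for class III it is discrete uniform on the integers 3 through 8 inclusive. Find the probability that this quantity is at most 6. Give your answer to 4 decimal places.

0.6338

Conditional on each class, P(X ≤ 6): I: 0.406032; II: 0.843645; III: 0.666667.
By total probability, P(X ≤ 6) = 0.35·0.406032 + 0.33·0.843645 + 0.32·0.666667 = 0.633848.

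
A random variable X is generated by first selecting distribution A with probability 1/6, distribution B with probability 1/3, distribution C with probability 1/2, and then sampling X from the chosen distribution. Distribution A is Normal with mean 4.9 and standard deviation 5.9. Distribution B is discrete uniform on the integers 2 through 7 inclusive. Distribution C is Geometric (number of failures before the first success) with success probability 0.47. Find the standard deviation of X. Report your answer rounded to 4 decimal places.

Per component, A: μ=4.9, E[X²]=58.82; B: μ=4.5, E[X²]=23.1667; C: μ=1.12766, E[X²]=3.67089.
E[X] = 0.166667·4.9 + 0.333333·4.5 + 0.5·1.12766 = 2.8805.
E[X²] = 0.166667·58.82 + 0.333333·23.1667 + 0.5·3.67089 = 19.361.
Var(X) = E[X²] − (E[X])² = 19.361 − 8.29726 = 11.0637.
SD(X) = √11.0637 = 3.32622.

3.3262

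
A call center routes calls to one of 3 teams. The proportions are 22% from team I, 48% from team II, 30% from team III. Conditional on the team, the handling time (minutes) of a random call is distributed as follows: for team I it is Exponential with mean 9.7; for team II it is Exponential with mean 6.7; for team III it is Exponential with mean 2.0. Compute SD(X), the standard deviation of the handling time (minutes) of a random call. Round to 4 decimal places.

7.1758

Per component, I: μ=9.7, E[X²]=188.18; II: μ=6.7, E[X²]=89.78; III: μ=2, E[X²]=8.
E[X] = 0.22·9.7 + 0.48·6.7 + 0.3·2 = 5.95.
E[X²] = 0.22·188.18 + 0.48·89.78 + 0.3·8 = 86.894.
Var(X) = E[X²] − (E[X])² = 86.894 − 35.4025 = 51.4915.
SD(X) = √51.4915 = 7.17576.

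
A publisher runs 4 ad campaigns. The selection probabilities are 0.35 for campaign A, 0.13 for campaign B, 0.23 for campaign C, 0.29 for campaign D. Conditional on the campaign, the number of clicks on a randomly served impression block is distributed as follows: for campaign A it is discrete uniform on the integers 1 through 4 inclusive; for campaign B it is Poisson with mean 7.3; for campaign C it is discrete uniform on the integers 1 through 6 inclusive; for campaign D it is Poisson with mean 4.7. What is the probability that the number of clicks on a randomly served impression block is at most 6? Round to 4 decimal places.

Conditional on each campaign, P(X ≤ 6): A: 1; B: 0.406032; C: 1; D: 0.804605.
By total probability, P(X ≤ 6) = 0.35·1 + 0.13·0.406032 + 0.23·1 + 0.29·0.804605 = 0.86612.

0.8661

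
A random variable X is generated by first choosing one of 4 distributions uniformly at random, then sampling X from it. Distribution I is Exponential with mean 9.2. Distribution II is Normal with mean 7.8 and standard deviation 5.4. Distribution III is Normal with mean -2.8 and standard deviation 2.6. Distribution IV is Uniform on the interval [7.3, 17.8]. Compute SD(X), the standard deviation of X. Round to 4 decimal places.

Per component, I: μ=9.2, E[X²]=169.28; II: μ=7.8, E[X²]=90; III: μ=-2.8, E[X²]=14.6; IV: μ=12.55, E[X²]=166.69.
E[X] = 0.25·9.2 + 0.25·7.8 + 0.25·-2.8 + 0.25·12.55 = 6.6875.
E[X²] = 0.25·169.28 + 0.25·90 + 0.25·14.6 + 0.25·166.69 = 110.142.
Var(X) = E[X²] − (E[X])² = 110.142 − 44.7227 = 65.4198.
SD(X) = √65.4198 = 8.08825.

8.0883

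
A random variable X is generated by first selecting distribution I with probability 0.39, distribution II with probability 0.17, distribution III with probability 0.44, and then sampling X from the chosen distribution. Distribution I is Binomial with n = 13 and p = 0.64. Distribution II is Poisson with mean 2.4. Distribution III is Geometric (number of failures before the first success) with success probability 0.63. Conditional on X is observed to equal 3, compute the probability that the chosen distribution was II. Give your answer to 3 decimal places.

Likelihoods P(X=3 | ·): I: 0.00274114; II: 0.209014; III: 0.0319114.
Posterior ∝ prior × likelihood. Numerator for II: 0.17·0.209014 = 0.0355324.
Normalizing constant: 0.39·0.00274114 + 0.17·0.209014 + 0.44·0.0319114 = 0.0506425.
P(II | observation) = 0.0355324 / 0.0506425 = 0.701633.

0.702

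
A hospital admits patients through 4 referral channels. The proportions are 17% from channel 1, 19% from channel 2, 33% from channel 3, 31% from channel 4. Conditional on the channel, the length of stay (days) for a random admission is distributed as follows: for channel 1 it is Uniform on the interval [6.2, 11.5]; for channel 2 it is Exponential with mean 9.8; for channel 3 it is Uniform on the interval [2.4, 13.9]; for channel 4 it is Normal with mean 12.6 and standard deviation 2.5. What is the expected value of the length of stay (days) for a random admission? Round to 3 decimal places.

Component means — 1: 8.85; 2: 9.8; 3: 8.15; 4: 12.6.
E[X] = 0.17·8.85 + 0.19·9.8 + 0.33·8.15 + 0.31·12.6 = 9.962.

9.962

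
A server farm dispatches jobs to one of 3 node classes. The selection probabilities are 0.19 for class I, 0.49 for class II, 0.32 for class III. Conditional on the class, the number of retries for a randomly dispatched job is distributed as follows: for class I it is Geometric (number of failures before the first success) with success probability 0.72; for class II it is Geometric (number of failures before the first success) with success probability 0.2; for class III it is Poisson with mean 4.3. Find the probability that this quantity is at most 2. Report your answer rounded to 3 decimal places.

Conditional on each class, P(X ≤ 2): I: 0.978048; II: 0.488; III: 0.197355.
By total probability, P(X ≤ 2) = 0.19·0.978048 + 0.49·0.488 + 0.32·0.197355 = 0.488103.

0.488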